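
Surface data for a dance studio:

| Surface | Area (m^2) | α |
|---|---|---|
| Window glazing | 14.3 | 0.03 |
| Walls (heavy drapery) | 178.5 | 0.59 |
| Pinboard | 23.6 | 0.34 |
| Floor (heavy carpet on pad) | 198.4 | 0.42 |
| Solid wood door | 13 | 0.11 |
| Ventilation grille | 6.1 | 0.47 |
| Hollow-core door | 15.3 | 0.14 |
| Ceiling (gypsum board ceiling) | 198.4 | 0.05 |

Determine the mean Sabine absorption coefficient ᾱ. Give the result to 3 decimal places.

0.330

Total surface area S = 647.6 m^2.
Weighted sum Σ Sα = 213.455.
ᾱ = 213.455 / 647.6 = 0.330.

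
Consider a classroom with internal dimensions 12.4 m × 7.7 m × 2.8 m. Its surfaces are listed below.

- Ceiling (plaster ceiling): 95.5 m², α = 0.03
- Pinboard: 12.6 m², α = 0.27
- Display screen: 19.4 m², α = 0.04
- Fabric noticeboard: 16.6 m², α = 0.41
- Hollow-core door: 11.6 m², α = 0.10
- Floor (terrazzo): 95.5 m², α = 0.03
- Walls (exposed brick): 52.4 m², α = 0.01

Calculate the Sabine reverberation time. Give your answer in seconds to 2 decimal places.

Total absorption A = 95.5×0.03 + 12.6×0.27 + 19.4×0.04 + 16.6×0.41 + 11.6×0.10 + 95.5×0.03 + 52.4×0.01
  = 2.865 + 3.402 + 0.776 + 6.806 + 1.160 + 2.865 + 0.524 = 18.398 m² sabins.
Room volume: 267.344 m³.
Sabine: RT60 = 0.161 × 267.344 / 18.398 = 2.34 s.

2.34 seconds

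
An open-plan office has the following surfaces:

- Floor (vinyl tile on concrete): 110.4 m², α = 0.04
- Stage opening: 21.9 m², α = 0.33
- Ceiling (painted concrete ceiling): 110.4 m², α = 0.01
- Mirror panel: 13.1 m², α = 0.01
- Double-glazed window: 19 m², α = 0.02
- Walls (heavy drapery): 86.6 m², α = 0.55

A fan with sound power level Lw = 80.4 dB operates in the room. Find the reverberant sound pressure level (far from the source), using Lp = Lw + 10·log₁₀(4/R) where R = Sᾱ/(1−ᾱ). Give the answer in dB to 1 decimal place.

67.8 dB

Σ(Sᵢαᵢ) = 110.4·0.04 + 21.9·0.33 + 110.4·0.01 + 13.1·0.01 + 19·0.02 + 86.6·0.55 = 60.888; total area S = 361.4 m².
ᾱ = 60.888/361.4 = 0.1685; R = Sᾱ/(1−ᾱ) = 60.888/(1−0.1685) = 73.227 m².
Lp = Lw + 10 log₁₀(4/R) = 80.4 -12.63 = 67.8 dB.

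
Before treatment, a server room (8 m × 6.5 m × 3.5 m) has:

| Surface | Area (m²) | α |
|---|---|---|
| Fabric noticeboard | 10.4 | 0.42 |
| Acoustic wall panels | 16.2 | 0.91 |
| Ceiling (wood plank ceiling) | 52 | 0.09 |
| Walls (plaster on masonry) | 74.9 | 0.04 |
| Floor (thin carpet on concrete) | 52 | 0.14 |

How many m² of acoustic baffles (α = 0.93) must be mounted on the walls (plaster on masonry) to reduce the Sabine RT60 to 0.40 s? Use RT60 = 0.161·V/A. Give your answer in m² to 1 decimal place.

Equivalent absorption area: A₁ = 10.4·0.42 + 16.2·0.91 + 52·0.09 + 74.9·0.04 + 52·0.14 = 34.066 m².
V = 182 m³. Target absorption A₂ = 0.161 × 182 / 0.40 = 73.255 sabins.
ΔA needed = 73.255 − 34.066 = 39.189 sabins.
Net gain per m²: Δα = 0.93 − 0.04 = 0.89.
Panel area = 39.189 / 0.89 = 44.0 m².

44.0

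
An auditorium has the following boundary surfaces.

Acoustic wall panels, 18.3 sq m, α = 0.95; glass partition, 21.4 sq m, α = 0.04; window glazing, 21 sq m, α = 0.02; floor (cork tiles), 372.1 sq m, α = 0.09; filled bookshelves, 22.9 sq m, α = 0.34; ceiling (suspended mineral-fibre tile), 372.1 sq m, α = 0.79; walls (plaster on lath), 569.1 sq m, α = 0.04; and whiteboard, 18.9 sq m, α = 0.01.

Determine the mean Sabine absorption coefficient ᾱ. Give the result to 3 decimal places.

0.266

S = Σ Sᵢ = 18.3 + 21.4 + 21 + 372.1 + 22.9 + 372.1 + 569.1 + 18.9 = 1415.8 sq m.
A = 18.3*0.95 + 21.4*0.04 + 21*0.02 + 372.1*0.09 + 22.9*0.34 + 372.1*0.79 + 569.1*0.04 + 18.9*0.01 = 376.848 sabins.
ᾱ = A/S = 0.266.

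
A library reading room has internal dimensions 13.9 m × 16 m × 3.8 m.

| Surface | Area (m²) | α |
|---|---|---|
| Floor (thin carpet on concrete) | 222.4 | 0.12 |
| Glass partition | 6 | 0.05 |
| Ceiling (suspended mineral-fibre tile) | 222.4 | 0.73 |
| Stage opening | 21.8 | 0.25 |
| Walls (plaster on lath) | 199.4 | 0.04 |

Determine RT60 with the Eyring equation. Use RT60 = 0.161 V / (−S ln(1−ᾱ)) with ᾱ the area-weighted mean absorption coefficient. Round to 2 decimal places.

Total surface area S = 222.4 + 6 + 222.4 + 21.8 + 199.4 = 672.0 m².
Σ(Sᵢαᵢ) = 222.4×0.12 + 6×0.05 + 222.4×0.73 + 21.8×0.25 + 199.4×0.04 = 202.766.
Mean coefficient ᾱ = A/S = 0.3017.
Eyring denominator: −S ln(1−ᾱ) = 241.320.
V = 13.9 × 16 × 3.8 = 845.12 m³.
T = 0.161·V/[−S·ln(1−ᾱ)] = 0.161·845.12/241.320 = 0.56 s.

0.56 s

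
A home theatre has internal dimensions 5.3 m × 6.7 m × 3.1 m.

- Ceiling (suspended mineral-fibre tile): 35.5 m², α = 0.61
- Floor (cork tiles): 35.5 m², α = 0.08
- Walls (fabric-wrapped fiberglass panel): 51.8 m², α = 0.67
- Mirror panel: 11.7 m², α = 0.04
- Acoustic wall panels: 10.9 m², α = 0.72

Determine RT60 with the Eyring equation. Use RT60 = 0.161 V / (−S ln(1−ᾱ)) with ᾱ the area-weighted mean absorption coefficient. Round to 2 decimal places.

S = Σ Sᵢ = 145.4 m².
Absorption A = 35.5×0.61 + 35.5×0.08 + 51.8×0.67 + 11.7×0.04 + 10.9×0.72 = 67.517 sabins.
ᾱ = 67.517 / 145.4 = 0.4644.
−S·ln(1−ᾱ) = −145.4 × ln(1 − 0.4644) = 90.783.
V = 5.3 × 6.7 × 3.1 = 110.081 m³.
RT60 = 0.161 × 110.081 / 90.783 = 0.20 s.

0.20 s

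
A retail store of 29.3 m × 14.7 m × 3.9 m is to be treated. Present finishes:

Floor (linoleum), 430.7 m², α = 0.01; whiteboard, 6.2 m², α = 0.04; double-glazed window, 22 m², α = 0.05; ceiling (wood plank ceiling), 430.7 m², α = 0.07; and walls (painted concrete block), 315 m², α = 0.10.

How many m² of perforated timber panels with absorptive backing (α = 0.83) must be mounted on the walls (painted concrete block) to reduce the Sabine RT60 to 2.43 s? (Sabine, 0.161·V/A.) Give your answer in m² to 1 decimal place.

Summing Sᵢαᵢ: 4.307 + 0.248 + 1.100 + 30.149 + 31.500 → A₁ = 67.304 sabins.
V = 1679.769 m³. Target absorption A₂ = 0.161 × 1679.769 / 2.43 = 111.293 sabins.
ΔA needed = 111.293 − 67.304 = 43.989 sabins.
Each m² of panel replacing the walls (painted concrete block) adds (0.83 − 0.10) = 0.73 sabins.
Panel area = 43.989 / 0.73 = 60.3 m².

60.3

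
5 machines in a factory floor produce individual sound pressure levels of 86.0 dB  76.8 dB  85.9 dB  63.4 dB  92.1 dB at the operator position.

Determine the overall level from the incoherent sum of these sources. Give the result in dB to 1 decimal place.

Sum in the linear (power) domain: Σ 10^(Lᵢ/10) = 10^(86.0/10) + 10^(76.8/10) + 10^(85.9/10) + 10^(63.4/10) + 10^(92.1/10) = 2.459e+09.
L_total = 10·log₁₀(2.459e+09) = 93.9 dB.

93.9 dB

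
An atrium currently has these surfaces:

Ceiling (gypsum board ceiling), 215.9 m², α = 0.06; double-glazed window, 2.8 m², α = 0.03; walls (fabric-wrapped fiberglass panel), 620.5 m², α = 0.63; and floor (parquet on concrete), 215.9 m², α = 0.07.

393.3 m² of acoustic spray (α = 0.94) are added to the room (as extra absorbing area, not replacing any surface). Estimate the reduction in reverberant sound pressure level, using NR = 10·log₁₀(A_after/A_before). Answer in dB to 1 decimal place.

2.7 dB

Total absorption A_before = 215.9*0.06 + 2.8*0.03 + 620.5*0.63 + 215.9*0.07
  = 12.954 + 0.084 + 390.915 + 15.113 = 419.066 m² sabins.
Added absorption = 393.3 × 0.94 = 369.702 sabins.
New total A_after = 788.768 sabins.
NR = 10·log₁₀(788.768/419.066) = 2.7 dB.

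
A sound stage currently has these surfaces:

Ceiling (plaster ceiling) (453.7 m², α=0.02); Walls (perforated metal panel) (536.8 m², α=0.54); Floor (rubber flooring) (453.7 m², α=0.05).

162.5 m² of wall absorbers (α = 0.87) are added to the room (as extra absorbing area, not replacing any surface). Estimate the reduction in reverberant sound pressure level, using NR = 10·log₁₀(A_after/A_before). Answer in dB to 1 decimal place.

Total absorption A_before = 453.7*0.02 + 536.8*0.54 + 453.7*0.05
  = 9.074 + 289.872 + 22.685 = 321.631 m² sabins.
Treatment contributes 162.5·0.87 = 141.375 sabins.
New total A_after = 463.006 sabins.
Reduction = 10 log₁₀(A_after/A_before) = 10 log₁₀(1.4396) = 1.6 dB.

1.6 dB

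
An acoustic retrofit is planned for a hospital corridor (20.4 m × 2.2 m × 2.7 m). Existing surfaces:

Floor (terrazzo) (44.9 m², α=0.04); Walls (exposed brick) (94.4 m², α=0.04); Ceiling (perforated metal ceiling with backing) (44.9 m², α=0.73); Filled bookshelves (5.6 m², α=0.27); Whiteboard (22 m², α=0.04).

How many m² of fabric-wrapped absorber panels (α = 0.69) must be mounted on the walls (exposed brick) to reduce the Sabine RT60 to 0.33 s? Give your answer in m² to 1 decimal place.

A₁ = Σ Sᵢαᵢ = 44.9×0.04 + 94.4×0.04 + 44.9×0.73 + 5.6×0.27 + 22×0.04 = 40.741 sabins.
V = 121.176 m³. Target absorption A₂ = 0.161 × 121.176 / 0.33 = 59.119 sabins.
Absorption to add: 59.119 − 40.741 = 18.378 sabins.
Each m² of panel replacing the walls (exposed brick) adds (0.69 − 0.04) = 0.65 sabins.
Area = ΔA/Δα = 18.378/0.65 = 28.3 m².

28.3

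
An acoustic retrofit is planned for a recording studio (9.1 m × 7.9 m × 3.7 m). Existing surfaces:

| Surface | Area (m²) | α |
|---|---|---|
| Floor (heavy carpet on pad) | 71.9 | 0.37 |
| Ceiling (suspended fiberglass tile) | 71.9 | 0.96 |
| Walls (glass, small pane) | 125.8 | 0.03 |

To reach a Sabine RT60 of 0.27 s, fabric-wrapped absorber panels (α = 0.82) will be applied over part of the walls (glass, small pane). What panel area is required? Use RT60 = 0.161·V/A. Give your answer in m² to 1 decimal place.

74.9

Summing Sᵢαᵢ: 26.603 + 69.024 + 3.774 → A₁ = 99.401 sabins.
Required A₂ = 0.161·265.993/0.27 = 158.611 sabins.
ΔA needed = 158.611 − 99.401 = 59.210 sabins.
Net gain per m²: Δα = 0.82 − 0.03 = 0.79.
Area = ΔA/Δα = 59.210/0.79 = 74.9 m².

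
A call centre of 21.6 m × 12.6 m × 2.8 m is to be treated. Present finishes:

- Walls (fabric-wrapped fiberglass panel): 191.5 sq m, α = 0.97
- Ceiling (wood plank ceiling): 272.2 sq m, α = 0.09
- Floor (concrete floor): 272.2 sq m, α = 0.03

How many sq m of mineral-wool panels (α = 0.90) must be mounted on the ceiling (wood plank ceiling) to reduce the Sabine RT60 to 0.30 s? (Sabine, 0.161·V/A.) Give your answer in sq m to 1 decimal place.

Equivalent absorption area: A₁ = 191.5×0.97 + 272.2×0.09 + 272.2×0.03 = 218.419 sq m.
Required A₂ = 0.161·762.048/0.30 = 408.966 sabins.
ΔA needed = 408.966 − 218.419 = 190.547 sabins.
Each sq m of panel replacing the ceiling (wood plank ceiling) adds (0.90 − 0.09) = 0.81 sabins.
Panel area = 190.547 / 0.81 = 235.2 sq m.

235.2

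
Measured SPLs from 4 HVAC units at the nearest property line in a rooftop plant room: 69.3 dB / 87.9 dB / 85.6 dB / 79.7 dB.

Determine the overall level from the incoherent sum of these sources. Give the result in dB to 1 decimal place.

Converting to relative power and adding: 10^(69.3/10) + 10^(87.9/10) + 10^(85.6/10) + 10^(79.7/10) = 1.082e+09.
L_total = 10·log₁₀(1.082e+09) = 90.3 dB.

90.3 dB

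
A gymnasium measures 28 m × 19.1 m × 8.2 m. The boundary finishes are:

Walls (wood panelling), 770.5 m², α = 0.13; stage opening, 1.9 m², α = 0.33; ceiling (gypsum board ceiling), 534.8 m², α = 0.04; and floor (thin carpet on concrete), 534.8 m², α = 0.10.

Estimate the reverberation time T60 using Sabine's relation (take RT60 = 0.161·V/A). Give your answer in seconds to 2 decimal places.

4.02 s

Summing Sᵢαᵢ: 100.165 + 0.627 + 21.392 + 53.480 → A = 175.664 sabins.
V = 28·19.1·8.2 = 4385.36 m³.
Sabine: RT60 = 0.161 × 4385.36 / 175.664 = 4.02 s.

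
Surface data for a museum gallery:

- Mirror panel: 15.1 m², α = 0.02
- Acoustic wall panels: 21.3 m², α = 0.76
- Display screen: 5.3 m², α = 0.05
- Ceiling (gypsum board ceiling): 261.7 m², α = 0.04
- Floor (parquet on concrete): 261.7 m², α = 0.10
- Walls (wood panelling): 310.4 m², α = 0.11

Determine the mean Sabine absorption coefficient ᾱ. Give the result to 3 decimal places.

Total surface area S = 875.5 m².
Weighted sum Σ Sα = 87.537.
ᾱ = 87.537 / 875.5 = 0.100.

0.100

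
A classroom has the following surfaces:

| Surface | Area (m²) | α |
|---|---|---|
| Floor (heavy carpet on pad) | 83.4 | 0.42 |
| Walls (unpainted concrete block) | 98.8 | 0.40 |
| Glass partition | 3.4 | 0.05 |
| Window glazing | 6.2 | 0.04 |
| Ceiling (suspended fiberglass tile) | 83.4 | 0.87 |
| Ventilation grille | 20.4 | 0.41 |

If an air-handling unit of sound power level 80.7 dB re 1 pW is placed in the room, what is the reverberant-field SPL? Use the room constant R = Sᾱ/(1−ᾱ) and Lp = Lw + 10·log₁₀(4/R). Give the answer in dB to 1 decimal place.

61.5 dB

A = 155.888 sabins; S = 295.6 m².
ᾱ = 155.888/295.6 = 0.5274; R = Sᾱ/(1−ᾱ) = 155.888/(1−0.5274) = 329.852 m².
Lp = Lw + 10 log₁₀(4/R) = 80.7 -19.16 = 61.5 dB.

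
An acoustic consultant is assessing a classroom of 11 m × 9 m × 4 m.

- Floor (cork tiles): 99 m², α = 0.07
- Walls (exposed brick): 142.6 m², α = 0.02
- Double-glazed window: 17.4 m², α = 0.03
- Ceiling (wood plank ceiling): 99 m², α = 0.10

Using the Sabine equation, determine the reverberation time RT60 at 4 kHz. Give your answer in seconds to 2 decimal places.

3.16 sec

Total absorption A = 99·0.07 + 142.6·0.02 + 17.4·0.03 + 99·0.10
  = 6.930 + 2.852 + 0.522 + 9.900 = 20.204 m² sabins.
Volume V = 11 × 9 × 4 = 396 m³.
RT60 = 0.161 · V / A = 0.161 × 396 / 20.204 = 3.16 s.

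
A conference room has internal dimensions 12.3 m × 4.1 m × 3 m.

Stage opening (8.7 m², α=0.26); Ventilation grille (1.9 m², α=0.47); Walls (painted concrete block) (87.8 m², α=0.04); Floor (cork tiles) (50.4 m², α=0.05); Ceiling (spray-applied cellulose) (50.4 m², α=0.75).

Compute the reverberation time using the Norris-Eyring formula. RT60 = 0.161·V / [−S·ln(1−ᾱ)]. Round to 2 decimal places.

0.45 sec

S = Σ Sᵢ = 199.2 m².
Σ(Sᵢαᵢ) = 8.7×0.26 + 1.9×0.47 + 87.8×0.04 + 50.4×0.05 + 50.4×0.75 = 46.987.
Mean coefficient ᾱ = A/S = 0.2359.
−S·ln(1−ᾱ) = −199.2 × ln(1 − 0.2359) = 53.596.
V = 12.3 × 4.1 × 3 = 151.29 m³.
T = 0.161·V/[−S·ln(1−ᾱ)] = 0.161·151.29/53.596 = 0.45 s.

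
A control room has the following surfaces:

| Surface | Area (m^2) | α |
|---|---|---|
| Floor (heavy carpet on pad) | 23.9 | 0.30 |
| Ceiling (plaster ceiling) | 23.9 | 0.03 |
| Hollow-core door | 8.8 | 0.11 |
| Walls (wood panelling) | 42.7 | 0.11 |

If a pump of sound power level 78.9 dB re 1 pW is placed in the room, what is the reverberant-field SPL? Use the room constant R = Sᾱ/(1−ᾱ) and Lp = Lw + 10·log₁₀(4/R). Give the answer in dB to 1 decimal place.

Σ(Sᵢαᵢ) = 23.9·0.30 + 23.9·0.03 + 8.8·0.11 + 42.7·0.11 = 13.552; total area S = 99.3 m^2.
ᾱ = 13.552/99.3 = 0.1365; R = Sᾱ/(1−ᾱ) = 13.552/(1−0.1365) = 15.694 m^2.
Lp = Lw + 10 log₁₀(4/R) = 78.9 -5.94 = 73.0 dB.

73.0 dB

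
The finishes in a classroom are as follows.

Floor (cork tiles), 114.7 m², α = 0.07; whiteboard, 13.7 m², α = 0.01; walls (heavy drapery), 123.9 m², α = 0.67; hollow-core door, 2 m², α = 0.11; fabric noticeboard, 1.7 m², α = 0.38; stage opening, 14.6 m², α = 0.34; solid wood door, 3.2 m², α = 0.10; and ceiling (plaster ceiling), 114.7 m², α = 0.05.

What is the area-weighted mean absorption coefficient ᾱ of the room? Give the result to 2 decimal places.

0.27

Total surface area S = 388.5 m².
A = 114.7×0.07 + 13.7×0.01 + 123.9×0.67 + 2×0.11 + 1.7×0.38 + 14.6×0.34 + 3.2×0.10 + 114.7×0.05 = 103.064 sabins.
ᾱ = 103.064 / 388.5 = 0.27.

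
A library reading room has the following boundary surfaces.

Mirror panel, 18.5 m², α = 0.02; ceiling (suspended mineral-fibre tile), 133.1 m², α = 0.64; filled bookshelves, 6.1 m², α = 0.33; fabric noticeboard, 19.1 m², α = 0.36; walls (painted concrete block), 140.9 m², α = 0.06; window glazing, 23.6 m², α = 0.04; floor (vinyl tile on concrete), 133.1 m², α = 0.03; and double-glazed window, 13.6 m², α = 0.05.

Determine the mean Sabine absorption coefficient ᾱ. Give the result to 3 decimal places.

0.222

Total surface area S = 488.0 m².
A = 18.5·0.02 + 133.1·0.64 + 6.1·0.33 + 19.1·0.36 + 140.9·0.06 + 23.6·0.04 + 133.1·0.03 + 13.6·0.05 = 108.514 sabins.
ᾱ = A/S = 0.222.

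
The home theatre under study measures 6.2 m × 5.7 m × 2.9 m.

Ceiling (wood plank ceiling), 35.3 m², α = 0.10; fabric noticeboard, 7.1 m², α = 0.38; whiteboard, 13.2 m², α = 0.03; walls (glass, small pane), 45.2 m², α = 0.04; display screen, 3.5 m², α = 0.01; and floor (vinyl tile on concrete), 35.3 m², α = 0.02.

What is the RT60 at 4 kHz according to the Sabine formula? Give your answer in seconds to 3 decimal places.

Summing Sᵢαᵢ: 3.530 + 2.698 + 0.396 + 1.808 + 0.035 + 0.706 → A = 9.173 sabins.
Room volume: 102.486 m³.
Sabine: RT60 = 0.161 × 102.486 / 9.173 = 1.799 s.

1.799 seconds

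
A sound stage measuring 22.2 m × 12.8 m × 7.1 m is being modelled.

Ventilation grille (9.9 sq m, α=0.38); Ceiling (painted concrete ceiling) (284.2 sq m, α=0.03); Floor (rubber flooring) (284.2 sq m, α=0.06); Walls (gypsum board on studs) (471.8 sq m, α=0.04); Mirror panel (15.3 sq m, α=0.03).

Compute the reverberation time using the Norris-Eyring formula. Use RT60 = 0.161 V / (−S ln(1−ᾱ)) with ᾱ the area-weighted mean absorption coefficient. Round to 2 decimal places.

6.52 sec

Total surface area S = 9.9 + 284.2 + 284.2 + 471.8 + 15.3 = 1065.4 sq m.
Absorption A = 9.9·0.38 + 284.2·0.03 + 284.2·0.06 + 471.8·0.04 + 15.3·0.03 = 48.671 sabins.
ᾱ = 48.671 / 1065.4 = 0.0457.
−S·ln(1−ᾱ) = −1065.4 × ln(1 − 0.0457) = 49.836.
V = 22.2 × 12.8 × 7.1 = 2017.536 m³.
T = 0.161·V/[−S·ln(1−ᾱ)] = 0.161·2017.536/49.836 = 6.52 s.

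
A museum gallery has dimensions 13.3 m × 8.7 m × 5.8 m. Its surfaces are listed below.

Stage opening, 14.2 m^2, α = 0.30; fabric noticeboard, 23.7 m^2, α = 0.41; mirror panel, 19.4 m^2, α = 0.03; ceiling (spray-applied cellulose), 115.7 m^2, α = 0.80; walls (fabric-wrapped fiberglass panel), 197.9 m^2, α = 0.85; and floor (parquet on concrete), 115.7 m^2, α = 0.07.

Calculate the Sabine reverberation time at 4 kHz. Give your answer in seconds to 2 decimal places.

0.38 sec

Total absorption A = 14.2×0.30 + 23.7×0.41 + 19.4×0.03 + 115.7×0.80 + 197.9×0.85 + 115.7×0.07
  = 4.260 + 9.717 + 0.582 + 92.560 + 168.215 + 8.099 = 283.433 m^2 sabins.
V = 13.3·8.7·5.8 = 671.118 m³.
T = 0.161 V/A = 0.161·671.118/283.433 = 0.38 s.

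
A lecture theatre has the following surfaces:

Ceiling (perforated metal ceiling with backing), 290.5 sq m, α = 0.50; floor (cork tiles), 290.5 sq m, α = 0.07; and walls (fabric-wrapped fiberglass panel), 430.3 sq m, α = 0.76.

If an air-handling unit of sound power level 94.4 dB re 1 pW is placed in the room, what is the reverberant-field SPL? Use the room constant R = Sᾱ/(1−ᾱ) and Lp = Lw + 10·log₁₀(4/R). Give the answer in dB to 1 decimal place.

70.6 dB

A = 492.613 sabins; S = 1011.3 sq m.
ᾱ = 492.613/1011.3 = 0.4871; R = Sᾱ/(1−ᾱ) = 492.613/(1−0.4871) = 960.446 sq m.
Lp = Lw + 10 log₁₀(4/R) = 94.4 -23.80 = 70.6 dB.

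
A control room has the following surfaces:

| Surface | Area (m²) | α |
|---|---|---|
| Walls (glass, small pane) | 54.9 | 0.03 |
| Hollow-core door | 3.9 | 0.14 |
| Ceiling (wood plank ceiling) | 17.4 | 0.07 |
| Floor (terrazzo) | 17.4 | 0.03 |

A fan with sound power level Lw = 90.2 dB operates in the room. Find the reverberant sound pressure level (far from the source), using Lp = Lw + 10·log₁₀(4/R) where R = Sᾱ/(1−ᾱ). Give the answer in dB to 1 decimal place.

A = 3.933 sabins; S = 93.6 m².
ᾱ = 0.0420, so room constant R = A/(1−ᾱ) = 4.105 m².
Lp = 90.2 + 10·log₁₀(4/4.105) = 90.2 + (-0.11) = 90.1 dB.

90.1 dB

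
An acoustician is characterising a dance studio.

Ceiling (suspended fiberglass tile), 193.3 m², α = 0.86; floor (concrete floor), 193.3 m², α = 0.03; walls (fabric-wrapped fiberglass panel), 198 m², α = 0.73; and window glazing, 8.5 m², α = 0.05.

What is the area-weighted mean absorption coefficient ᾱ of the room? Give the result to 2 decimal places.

S = Σ Sᵢ = 193.3 + 193.3 + 198 + 8.5 = 593.1 m².
Σ(Sᵢαᵢ) = 193.3×0.86 + 193.3×0.03 + 198×0.73 + 8.5×0.05 = 317.002.
ᾱ = 317.002 / 593.1 = 0.53.

0.53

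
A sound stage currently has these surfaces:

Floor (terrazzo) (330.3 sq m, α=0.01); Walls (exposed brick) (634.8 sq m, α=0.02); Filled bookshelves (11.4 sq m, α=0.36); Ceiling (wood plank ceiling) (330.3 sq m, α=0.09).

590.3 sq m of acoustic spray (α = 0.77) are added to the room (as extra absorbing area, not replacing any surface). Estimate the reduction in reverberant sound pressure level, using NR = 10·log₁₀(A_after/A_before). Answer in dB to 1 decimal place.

A_before = Σ Sᵢαᵢ = 330.3*0.01 + 634.8*0.02 + 11.4*0.36 + 330.3*0.09 = 49.830 sabins.
Added absorption = 590.3 × 0.77 = 454.531 sabins.
A_after = 49.830 + 454.531 = 504.361 sabins.
Reduction = 10 log₁₀(A_after/A_before) = 10 log₁₀(10.1216) = 10.1 dB.

10.1 dB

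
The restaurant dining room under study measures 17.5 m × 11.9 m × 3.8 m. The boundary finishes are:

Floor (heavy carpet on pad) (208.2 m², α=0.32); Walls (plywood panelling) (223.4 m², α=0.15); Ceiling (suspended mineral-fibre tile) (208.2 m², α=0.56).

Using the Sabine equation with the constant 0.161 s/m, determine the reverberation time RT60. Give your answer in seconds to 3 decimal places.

Equivalent absorption area: A = 208.2×0.32 + 223.4×0.15 + 208.2×0.56 = 216.726 m².
Room volume: 791.35 m³.
RT60 = 0.161 · V / A = 0.161 × 791.35 / 216.726 = 0.588 s.

0.588 s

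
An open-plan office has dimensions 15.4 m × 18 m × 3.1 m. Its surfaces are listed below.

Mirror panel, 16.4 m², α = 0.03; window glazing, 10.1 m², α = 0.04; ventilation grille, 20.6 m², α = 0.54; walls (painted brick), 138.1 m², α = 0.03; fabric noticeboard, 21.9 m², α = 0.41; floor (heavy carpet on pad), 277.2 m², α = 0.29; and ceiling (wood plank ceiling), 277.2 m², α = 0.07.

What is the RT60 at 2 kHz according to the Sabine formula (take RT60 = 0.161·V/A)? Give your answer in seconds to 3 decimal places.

1.107 s

Summing Sᵢαᵢ: 0.492 + 0.404 + 11.124 + 4.143 + 8.979 + 80.388 + 19.404 → A = 124.934 sabins.
Room volume: 859.32 m³.
Sabine: RT60 = 0.161 × 859.32 / 124.934 = 1.107 s.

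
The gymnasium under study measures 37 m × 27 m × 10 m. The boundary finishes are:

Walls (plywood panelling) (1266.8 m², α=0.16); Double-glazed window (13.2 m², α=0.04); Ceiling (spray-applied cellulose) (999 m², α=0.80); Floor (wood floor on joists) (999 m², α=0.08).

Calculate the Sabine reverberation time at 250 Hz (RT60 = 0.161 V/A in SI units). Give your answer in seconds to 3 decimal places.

Total absorption A = 1266.8*0.16 + 13.2*0.04 + 999*0.80 + 999*0.08
  = 202.688 + 0.528 + 799.200 + 79.920 = 1082.336 m² sabins.
Room volume: 9990 m³.
Sabine: RT60 = 0.161 × 9990 / 1082.336 = 1.486 s.

1.486 s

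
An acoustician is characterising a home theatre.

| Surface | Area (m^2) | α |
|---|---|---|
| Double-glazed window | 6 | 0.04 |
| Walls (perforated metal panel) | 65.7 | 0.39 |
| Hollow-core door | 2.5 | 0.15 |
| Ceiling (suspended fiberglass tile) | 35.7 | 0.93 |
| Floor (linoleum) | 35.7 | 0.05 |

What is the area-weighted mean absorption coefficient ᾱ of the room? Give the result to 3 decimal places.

0.420

Total surface area S = 145.6 m^2.
A = 6·0.04 + 65.7·0.39 + 2.5·0.15 + 35.7·0.93 + 35.7·0.05 = 61.224 sabins.
ᾱ = 61.224 / 145.6 = 0.420.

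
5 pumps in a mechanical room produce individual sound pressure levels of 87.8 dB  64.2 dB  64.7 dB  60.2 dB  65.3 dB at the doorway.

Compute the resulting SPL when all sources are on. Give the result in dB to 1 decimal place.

Converting to relative power and adding: 10^(87.8/10) + 10^(64.2/10) + 10^(64.7/10) + 10^(60.2/10) + 10^(65.3/10) = 6.126e+08.
Combined level = 10 log₁₀(6.126e+08) = 87.9 dB.

87.9 dB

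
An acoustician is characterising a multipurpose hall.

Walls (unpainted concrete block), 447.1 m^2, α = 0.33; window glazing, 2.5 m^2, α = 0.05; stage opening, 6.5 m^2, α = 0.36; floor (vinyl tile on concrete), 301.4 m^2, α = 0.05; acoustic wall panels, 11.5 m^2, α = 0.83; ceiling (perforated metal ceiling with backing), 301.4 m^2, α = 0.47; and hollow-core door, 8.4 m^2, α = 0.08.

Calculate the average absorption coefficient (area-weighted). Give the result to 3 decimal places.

0.294

S = Σ Sᵢ = 447.1 + 2.5 + 6.5 + 301.4 + 11.5 + 301.4 + 8.4 = 1078.8 m^2.
A = 447.1*0.33 + 2.5*0.05 + 6.5*0.36 + 301.4*0.05 + 11.5*0.83 + 301.4*0.47 + 8.4*0.08 = 316.953 sabins.
ᾱ = A/S = 0.294.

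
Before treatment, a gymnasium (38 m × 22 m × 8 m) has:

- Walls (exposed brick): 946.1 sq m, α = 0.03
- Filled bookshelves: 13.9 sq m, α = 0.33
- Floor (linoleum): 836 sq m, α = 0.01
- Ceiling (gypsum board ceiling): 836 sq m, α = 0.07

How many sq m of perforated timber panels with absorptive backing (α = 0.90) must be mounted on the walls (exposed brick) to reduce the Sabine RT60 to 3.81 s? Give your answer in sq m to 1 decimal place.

210.1

Equivalent absorption area: A₁ = 946.1*0.03 + 13.9*0.33 + 836*0.01 + 836*0.07 = 99.850 sq m.
V = 6688 m³. Target absorption A₂ = 0.161 × 6688 / 3.81 = 282.616 sabins.
ΔA needed = 282.616 − 99.850 = 182.766 sabins.
Each sq m of panel replacing the walls (exposed brick) adds (0.90 − 0.03) = 0.87 sabins.
Area = ΔA/Δα = 182.766/0.87 = 210.1 sq m.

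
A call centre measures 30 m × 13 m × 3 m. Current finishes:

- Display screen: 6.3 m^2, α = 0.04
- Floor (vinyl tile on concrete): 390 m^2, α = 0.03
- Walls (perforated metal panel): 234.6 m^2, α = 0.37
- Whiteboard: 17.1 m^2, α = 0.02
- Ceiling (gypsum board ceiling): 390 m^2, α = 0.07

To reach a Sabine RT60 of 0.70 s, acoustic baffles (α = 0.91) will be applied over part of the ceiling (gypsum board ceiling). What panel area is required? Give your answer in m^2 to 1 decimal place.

169.9

Summing Sᵢαᵢ: 0.252 + 11.700 + 86.802 + 0.342 + 27.300 → A₁ = 126.396 sabins.
V = 1170 m³. Target absorption A₂ = 0.161 × 1170 / 0.70 = 269.100 sabins.
Absorption to add: 269.100 − 126.396 = 142.704 sabins.
Net gain per m^2: Δα = 0.91 − 0.07 = 0.84.
Panel area = 142.704 / 0.84 = 169.9 m^2.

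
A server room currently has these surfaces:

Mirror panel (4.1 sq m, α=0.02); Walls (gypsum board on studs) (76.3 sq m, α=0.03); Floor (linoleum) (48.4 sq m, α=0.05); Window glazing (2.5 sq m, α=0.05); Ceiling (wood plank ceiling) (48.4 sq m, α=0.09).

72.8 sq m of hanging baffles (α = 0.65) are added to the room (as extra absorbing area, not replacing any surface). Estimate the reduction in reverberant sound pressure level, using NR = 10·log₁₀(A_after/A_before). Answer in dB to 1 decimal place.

7.9 dB

Total absorption A_before = 4.1*0.02 + 76.3*0.03 + 48.4*0.05 + 2.5*0.05 + 48.4*0.09
  = 0.082 + 2.289 + 2.420 + 0.125 + 4.356 = 9.272 sq m sabins.
Added absorption = 72.8 × 0.65 = 47.320 sabins.
New total A_after = 56.592 sabins.
NR = 10·log₁₀(56.592/9.272) = 7.9 dB.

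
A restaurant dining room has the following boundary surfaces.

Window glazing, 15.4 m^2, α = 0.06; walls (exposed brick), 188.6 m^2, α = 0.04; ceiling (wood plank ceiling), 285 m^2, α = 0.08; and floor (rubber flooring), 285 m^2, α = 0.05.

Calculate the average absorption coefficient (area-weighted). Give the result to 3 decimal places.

S = Σ Sᵢ = 15.4 + 188.6 + 285 + 285 = 774.0 m^2.
Σ(Sᵢαᵢ) = 15.4*0.06 + 188.6*0.04 + 285*0.08 + 285*0.05 = 45.518.
ᾱ = A/S = 0.059.

0.059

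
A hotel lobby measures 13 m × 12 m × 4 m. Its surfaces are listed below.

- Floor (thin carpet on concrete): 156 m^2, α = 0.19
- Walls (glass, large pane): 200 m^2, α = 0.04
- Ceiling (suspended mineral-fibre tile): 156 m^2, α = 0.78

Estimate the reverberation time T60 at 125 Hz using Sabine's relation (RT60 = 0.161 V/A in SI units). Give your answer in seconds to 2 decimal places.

0.63 s

A = Σ Sᵢαᵢ = 156×0.19 + 200×0.04 + 156×0.78 = 159.320 sabins.
Volume V = 13 × 12 × 4 = 624 m³.
T = 0.161 V/A = 0.161·624/159.320 = 0.63 s.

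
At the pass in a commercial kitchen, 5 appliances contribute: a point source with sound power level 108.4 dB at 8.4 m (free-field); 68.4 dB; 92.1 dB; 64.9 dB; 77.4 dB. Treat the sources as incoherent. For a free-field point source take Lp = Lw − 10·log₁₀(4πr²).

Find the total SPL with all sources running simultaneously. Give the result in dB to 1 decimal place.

Source at 8.4 m: Lp = 108.4 − 10·log₁₀(4π·8.4²) = 108.4 − 10·log₁₀(886.683) = 78.9 dB.
Σ 10^(Lᵢ/10) = 1.764e+09.
Combined level = 10 log₁₀(1.764e+09) = 92.5 dB.

92.5 dB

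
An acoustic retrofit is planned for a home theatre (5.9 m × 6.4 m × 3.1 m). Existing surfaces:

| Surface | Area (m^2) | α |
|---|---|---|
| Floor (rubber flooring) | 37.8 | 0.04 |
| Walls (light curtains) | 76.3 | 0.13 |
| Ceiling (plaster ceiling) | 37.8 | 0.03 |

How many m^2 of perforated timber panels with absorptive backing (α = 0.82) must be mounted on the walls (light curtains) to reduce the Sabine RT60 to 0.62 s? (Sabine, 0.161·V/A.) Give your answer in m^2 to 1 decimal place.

25.8

Equivalent absorption area: A₁ = 37.8*0.04 + 76.3*0.13 + 37.8*0.03 = 12.565 m^2.
V = 117.056 m³. Target absorption A₂ = 0.161 × 117.056 / 0.62 = 30.397 sabins.
Absorption to add: 30.397 − 12.565 = 17.832 sabins.
Net gain per m^2: Δα = 0.82 − 0.13 = 0.69.
Panel area = 17.832 / 0.69 = 25.8 m^2.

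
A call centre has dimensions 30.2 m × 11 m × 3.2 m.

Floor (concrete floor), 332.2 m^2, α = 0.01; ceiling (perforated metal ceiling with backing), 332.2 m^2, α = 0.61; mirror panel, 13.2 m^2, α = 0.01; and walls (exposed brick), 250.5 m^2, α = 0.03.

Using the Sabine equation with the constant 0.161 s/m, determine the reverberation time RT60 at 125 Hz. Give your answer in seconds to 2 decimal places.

A = Σ Sᵢαᵢ = 332.2×0.01 + 332.2×0.61 + 13.2×0.01 + 250.5×0.03 = 213.611 sabins.
Room volume: 1063.04 m³.
T = 0.161 V/A = 0.161·1063.04/213.611 = 0.80 s.

0.80 s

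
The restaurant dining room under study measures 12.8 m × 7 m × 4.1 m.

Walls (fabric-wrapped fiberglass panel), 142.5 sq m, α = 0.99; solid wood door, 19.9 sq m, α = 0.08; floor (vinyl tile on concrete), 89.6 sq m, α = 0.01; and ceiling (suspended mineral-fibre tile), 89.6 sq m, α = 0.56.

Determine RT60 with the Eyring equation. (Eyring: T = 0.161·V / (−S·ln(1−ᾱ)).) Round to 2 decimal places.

0.21 sec

S = Σ Sᵢ = 341.6 sq m.
Absorption A = 142.5×0.99 + 19.9×0.08 + 89.6×0.01 + 89.6×0.56 = 193.739 sabins.
ᾱ = 193.739 / 341.6 = 0.5672.
Eyring denominator: −S ln(1−ᾱ) = 286.083.
V = 12.8 × 7 × 4.1 = 367.36 m³.
RT60 = 0.161 × 367.36 / 286.083 = 0.21 s.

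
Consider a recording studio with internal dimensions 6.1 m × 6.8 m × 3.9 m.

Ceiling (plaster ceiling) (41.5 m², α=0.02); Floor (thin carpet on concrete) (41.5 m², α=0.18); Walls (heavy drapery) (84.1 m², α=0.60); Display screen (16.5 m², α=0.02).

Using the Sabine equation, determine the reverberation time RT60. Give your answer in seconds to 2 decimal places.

Summing Sᵢαᵢ: 0.830 + 7.470 + 50.460 + 0.330 → A = 59.090 sabins.
V = 6.1·6.8·3.9 = 161.772 m³.
T = 0.161 V/A = 0.161·161.772/59.090 = 0.44 s.

0.44 s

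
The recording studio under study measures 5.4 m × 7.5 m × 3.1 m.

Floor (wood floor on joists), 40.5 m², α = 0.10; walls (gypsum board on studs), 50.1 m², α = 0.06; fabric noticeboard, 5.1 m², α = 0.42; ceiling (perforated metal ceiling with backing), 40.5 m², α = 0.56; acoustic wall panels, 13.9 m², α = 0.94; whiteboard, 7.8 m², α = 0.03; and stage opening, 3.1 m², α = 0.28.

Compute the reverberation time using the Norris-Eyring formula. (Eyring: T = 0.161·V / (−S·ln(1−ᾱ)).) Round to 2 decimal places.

S = Σ Sᵢ = 161.0 m².
Σ(Sᵢαᵢ) = 40.5×0.10 + 50.1×0.06 + 5.1×0.42 + 40.5×0.56 + 13.9×0.94 + 7.8×0.03 + 3.1×0.28 = 46.046.
Mean coefficient ᾱ = A/S = 0.2860.
Eyring denominator: −S ln(1−ᾱ) = 54.236.
V = 5.4 × 7.5 × 3.1 = 125.55 m³.
T = 0.161·V/[−S·ln(1−ᾱ)] = 0.161·125.55/54.236 = 0.37 s.

0.37 s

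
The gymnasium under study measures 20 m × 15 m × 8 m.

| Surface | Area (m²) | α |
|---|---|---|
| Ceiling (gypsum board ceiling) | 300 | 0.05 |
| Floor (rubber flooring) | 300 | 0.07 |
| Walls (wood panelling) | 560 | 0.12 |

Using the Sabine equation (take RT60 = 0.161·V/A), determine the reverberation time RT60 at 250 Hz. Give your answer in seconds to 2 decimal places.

A = Σ Sᵢαᵢ = 300*0.05 + 300*0.07 + 560*0.12 = 103.200 sabins.
V = 20·15·8 = 2400 m³.
Sabine: RT60 = 0.161 × 2400 / 103.200 = 3.74 s.

3.74 sec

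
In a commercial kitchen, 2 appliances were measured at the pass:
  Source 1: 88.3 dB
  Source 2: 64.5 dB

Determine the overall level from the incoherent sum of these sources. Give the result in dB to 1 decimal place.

88.3 dB

Σ 10^(Lᵢ/10) = 6.789e+08.
Combined level = 10 log₁₀(6.789e+08) = 88.3 dB.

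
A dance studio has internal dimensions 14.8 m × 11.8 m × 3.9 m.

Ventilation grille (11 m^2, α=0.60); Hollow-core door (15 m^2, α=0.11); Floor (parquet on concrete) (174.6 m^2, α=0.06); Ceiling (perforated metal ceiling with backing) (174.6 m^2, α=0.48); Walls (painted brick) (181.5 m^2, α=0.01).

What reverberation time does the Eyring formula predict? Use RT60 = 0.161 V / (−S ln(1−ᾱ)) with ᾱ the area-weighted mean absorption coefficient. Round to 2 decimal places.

0.95 s

Total surface area S = 11 + 15 + 174.6 + 174.6 + 181.5 = 556.7 m^2.
Absorption A = 11×0.60 + 15×0.11 + 174.6×0.06 + 174.6×0.48 + 181.5×0.01 = 104.349 sabins.
Mean coefficient ᾱ = A/S = 0.1874.
−S·ln(1−ᾱ) = −556.7 × ln(1 − 0.1874) = 115.524.
V = 14.8 × 11.8 × 3.9 = 681.096 m³.
T = 0.161·V/[−S·ln(1−ᾱ)] = 0.161·681.096/115.524 = 0.95 s.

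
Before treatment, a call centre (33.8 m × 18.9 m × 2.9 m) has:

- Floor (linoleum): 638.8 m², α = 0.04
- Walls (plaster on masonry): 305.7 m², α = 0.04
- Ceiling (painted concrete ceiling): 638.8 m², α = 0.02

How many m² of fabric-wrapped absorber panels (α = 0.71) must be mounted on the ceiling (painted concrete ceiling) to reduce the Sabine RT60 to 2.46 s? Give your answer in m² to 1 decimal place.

Equivalent absorption area: A₁ = 638.8*0.04 + 305.7*0.04 + 638.8*0.02 = 50.556 m².
Required A₂ = 0.161·1852.578/2.46 = 121.246 sabins.
Absorption to add: 121.246 − 50.556 = 70.690 sabins.
Each m² of panel replacing the ceiling (painted concrete ceiling) adds (0.71 − 0.02) = 0.69 sabins.
Area = ΔA/Δα = 70.690/0.69 = 102.4 m².

102.4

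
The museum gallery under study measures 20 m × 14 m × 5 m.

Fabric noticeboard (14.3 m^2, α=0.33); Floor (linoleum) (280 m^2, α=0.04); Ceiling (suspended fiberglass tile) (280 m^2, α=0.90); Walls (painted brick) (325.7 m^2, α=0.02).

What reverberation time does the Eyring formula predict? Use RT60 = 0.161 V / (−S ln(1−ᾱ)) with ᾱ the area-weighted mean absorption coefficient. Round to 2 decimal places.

0.69 seconds

S = Σ Sᵢ = 900.0 m^2.
Absorption A = 14.3·0.33 + 280·0.04 + 280·0.90 + 325.7·0.02 = 274.433 sabins.
Mean coefficient ᾱ = A/S = 0.3049.
Eyring denominator: −S ln(1−ᾱ) = 327.330.
V = 20 × 14 × 5 = 1400 m³.
T = 0.161·V/[−S·ln(1−ᾱ)] = 0.161·1400/327.330 = 0.69 s.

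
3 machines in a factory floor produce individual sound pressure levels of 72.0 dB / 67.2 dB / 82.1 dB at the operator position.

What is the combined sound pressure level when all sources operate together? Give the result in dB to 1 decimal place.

82.6 dB

Σ 10^(Lᵢ/10) = 1.833e+08.
L_total = 10·log₁₀(1.833e+08) = 82.6 dB.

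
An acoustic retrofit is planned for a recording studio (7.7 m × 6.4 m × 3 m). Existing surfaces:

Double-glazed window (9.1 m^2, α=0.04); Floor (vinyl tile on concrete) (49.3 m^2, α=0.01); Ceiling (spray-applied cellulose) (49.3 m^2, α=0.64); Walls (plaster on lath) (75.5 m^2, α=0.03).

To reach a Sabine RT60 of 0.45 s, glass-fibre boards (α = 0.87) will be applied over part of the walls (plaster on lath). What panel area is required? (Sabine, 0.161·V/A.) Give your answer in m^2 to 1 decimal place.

21.7

A₁ = Σ Sᵢαᵢ = 9.1×0.04 + 49.3×0.01 + 49.3×0.64 + 75.5×0.03 = 34.674 sabins.
V = 147.84 m³. Target absorption A₂ = 0.161 × 147.84 / 0.45 = 52.894 sabins.
ΔA needed = 52.894 − 34.674 = 18.220 sabins.
Net gain per m^2: Δα = 0.87 − 0.03 = 0.84.
Panel area = 18.220 / 0.84 = 21.7 m^2.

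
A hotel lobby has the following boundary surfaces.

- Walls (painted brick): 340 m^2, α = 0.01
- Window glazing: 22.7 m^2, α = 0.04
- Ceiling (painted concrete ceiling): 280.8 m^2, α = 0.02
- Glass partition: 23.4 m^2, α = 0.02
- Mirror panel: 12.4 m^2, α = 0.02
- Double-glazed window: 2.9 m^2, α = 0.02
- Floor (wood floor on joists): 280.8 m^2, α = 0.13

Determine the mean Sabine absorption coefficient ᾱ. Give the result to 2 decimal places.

S = Σ Sᵢ = 340 + 22.7 + 280.8 + 23.4 + 12.4 + 2.9 + 280.8 = 963.0 m^2.
A = 340*0.01 + 22.7*0.04 + 280.8*0.02 + 23.4*0.02 + 12.4*0.02 + 2.9*0.02 + 280.8*0.13 = 47.202 sabins.
ᾱ = 47.202 / 963.0 = 0.05.

0.05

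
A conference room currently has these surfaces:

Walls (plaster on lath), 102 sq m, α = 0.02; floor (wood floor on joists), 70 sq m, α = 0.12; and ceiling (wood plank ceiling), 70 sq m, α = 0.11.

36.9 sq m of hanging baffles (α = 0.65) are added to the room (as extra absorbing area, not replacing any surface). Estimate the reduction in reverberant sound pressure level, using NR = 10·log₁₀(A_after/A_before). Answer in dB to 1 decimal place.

3.7 dB

Summing Sᵢαᵢ: 2.040 + 8.400 + 7.700 → A_before = 18.140 sabins.
Treatment contributes 36.9·0.65 = 23.985 sabins.
A_after = 18.140 + 23.985 = 42.125 sabins.
NR = 10·log₁₀(42.125/18.140) = 3.7 dB.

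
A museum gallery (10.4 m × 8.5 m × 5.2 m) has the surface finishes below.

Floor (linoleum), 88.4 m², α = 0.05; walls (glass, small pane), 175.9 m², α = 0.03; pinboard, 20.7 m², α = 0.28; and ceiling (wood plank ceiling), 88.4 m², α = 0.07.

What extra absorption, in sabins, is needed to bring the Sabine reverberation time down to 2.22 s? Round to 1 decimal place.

Total absorption A₁ = 88.4·0.05 + 175.9·0.03 + 20.7·0.28 + 88.4·0.07
  = 4.420 + 5.277 + 5.796 + 6.188 = 21.681 m² sabins.
For T = 2.22 s, need A₂ = 0.161·V/T = 0.161·459.68/2.22 = 33.337 sabins.
ΔA = A₂ − A₁ = 33.337 − 21.681 = 11.7 sabins.

11.7 sabins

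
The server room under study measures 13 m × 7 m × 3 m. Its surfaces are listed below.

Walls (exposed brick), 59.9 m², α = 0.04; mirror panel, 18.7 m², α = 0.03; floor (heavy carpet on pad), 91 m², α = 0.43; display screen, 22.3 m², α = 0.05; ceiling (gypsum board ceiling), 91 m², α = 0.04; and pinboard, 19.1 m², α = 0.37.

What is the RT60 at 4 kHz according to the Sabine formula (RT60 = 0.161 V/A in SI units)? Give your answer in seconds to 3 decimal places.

0.815 s

A = Σ Sᵢαᵢ = 59.9·0.04 + 18.7·0.03 + 91·0.43 + 22.3·0.05 + 91·0.04 + 19.1·0.37 = 53.909 sabins.
Volume V = 13 × 7 × 3 = 273 m³.
RT60 = 0.161 · V / A = 0.161 × 273 / 53.909 = 0.815 s.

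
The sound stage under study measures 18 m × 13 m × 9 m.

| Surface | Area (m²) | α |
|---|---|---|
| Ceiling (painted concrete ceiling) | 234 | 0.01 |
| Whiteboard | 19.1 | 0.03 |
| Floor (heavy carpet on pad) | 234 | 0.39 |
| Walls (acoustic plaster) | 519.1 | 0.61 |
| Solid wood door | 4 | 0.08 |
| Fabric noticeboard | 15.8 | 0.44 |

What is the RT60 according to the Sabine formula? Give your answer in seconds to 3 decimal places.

0.811 sec

Equivalent absorption area: A = 234·0.01 + 19.1·0.03 + 234·0.39 + 519.1·0.61 + 4·0.08 + 15.8·0.44 = 418.096 m².
Volume V = 18 × 13 × 9 = 2106 m³.
Sabine: RT60 = 0.161 × 2106 / 418.096 = 0.811 s.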